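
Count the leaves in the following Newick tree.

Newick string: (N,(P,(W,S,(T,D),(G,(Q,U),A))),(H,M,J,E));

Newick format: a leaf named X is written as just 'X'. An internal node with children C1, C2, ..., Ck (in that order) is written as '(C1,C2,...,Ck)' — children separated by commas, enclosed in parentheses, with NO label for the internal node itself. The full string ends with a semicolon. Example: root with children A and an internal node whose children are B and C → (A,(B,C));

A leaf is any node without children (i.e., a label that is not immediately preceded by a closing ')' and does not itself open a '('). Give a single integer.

Answer: 14

Derivation:
Newick: (N,(P,(W,S,(T,D),(G,(Q,U),A))),(H,M,J,E));
Scan left-to-right; a leaf is any maximal label run not followed by '(':
  pos 1: leaf 'N' → count = 1
  pos 4: leaf 'P' → count = 2
  pos 7: leaf 'W' → count = 3
  pos 9: leaf 'S' → count = 4
  pos 12: leaf 'T' → count = 5
  pos 14: leaf 'D' → count = 6
  pos 18: leaf 'G' → count = 7
  pos 21: leaf 'Q' → count = 8
  pos 23: leaf 'U' → count = 9
  pos 26: leaf 'A' → count = 10
  pos 32: leaf 'H' → count = 11
  pos 34: leaf 'M' → count = 12
  pos 36: leaf 'J' → count = 13
  pos 38: leaf 'E' → count = 14
Total leaves: 14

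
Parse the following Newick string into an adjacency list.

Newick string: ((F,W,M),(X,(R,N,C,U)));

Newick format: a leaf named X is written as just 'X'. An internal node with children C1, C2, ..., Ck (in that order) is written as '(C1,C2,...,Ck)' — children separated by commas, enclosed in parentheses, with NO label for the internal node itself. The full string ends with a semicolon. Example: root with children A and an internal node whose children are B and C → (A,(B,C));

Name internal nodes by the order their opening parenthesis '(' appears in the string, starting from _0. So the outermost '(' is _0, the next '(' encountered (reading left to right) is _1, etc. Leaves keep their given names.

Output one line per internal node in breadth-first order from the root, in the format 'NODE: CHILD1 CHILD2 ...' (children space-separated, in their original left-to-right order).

Answer: _0: _1 _2
_1: F W M
_2: X _3
_3: R N C U

Derivation:
Input: ((F,W,M),(X,(R,N,C,U)));
Scanning left-to-right, naming '(' by encounter order:
  pos 0: '(' -> open internal node _0 (depth 1)
  pos 1: '(' -> open internal node _1 (depth 2)
  pos 7: ')' -> close internal node _1 (now at depth 1)
  pos 9: '(' -> open internal node _2 (depth 2)
  pos 12: '(' -> open internal node _3 (depth 3)
  pos 20: ')' -> close internal node _3 (now at depth 2)
  pos 21: ')' -> close internal node _2 (now at depth 1)
  pos 22: ')' -> close internal node _0 (now at depth 0)
Total internal nodes: 4
BFS adjacency from root:
  _0: _1 _2
  _1: F W M
  _2: X _3
  _3: R N C U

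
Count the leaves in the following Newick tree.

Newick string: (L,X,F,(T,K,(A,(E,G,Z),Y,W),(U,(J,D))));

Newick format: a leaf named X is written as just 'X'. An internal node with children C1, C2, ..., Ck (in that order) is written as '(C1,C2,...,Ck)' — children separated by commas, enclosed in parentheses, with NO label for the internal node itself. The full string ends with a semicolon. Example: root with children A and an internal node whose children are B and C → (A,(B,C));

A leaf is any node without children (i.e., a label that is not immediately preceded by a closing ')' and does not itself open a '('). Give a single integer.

Newick: (L,X,F,(T,K,(A,(E,G,Z),Y,W),(U,(J,D))));
Scan left-to-right; a leaf is any maximal label run not followed by '(':
  pos 1: leaf 'L' → count = 1
  pos 3: leaf 'X' → count = 2
  pos 5: leaf 'F' → count = 3
  pos 8: leaf 'T' → count = 4
  pos 10: leaf 'K' → count = 5
  pos 13: leaf 'A' → count = 6
  pos 16: leaf 'E' → count = 7
  pos 18: leaf 'G' → count = 8
  pos 20: leaf 'Z' → count = 9
  pos 23: leaf 'Y' → count = 10
  pos 25: leaf 'W' → count = 11
  pos 29: leaf 'U' → count = 12
  pos 32: leaf 'J' → count = 13
  pos 34: leaf 'D' → count = 14
Total leaves: 14

Answer: 14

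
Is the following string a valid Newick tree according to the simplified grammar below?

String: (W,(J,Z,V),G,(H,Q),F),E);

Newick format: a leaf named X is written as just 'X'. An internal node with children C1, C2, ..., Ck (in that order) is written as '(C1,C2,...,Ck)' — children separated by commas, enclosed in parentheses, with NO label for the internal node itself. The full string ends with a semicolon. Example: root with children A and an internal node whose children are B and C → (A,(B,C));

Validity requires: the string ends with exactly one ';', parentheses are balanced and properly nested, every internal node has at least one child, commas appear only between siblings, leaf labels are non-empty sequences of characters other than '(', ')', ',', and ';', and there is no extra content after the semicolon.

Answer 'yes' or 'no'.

Input: (W,(J,Z,V),G,(H,Q),F),E);
Paren balance: 3 '(' vs 4 ')' MISMATCH
Ends with single ';': True
Full parse: FAILS (extra content after tree at pos 21)
Valid: False

Answer: no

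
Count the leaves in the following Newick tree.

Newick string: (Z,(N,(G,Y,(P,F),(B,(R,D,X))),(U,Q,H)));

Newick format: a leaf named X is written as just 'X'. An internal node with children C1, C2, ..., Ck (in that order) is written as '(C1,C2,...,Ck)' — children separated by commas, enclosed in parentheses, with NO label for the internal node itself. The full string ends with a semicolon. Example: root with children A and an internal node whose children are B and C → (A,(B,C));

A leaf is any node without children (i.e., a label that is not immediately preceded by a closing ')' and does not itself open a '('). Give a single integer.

Newick: (Z,(N,(G,Y,(P,F),(B,(R,D,X))),(U,Q,H)));
Scan left-to-right; a leaf is any maximal label run not followed by '(':
  pos 1: leaf 'Z' → count = 1
  pos 4: leaf 'N' → count = 2
  pos 7: leaf 'G' → count = 3
  pos 9: leaf 'Y' → count = 4
  pos 12: leaf 'P' → count = 5
  pos 14: leaf 'F' → count = 6
  pos 18: leaf 'B' → count = 7
  pos 21: leaf 'R' → count = 8
  pos 23: leaf 'D' → count = 9
  pos 25: leaf 'X' → count = 10
  pos 31: leaf 'U' → count = 11
  pos 33: leaf 'Q' → count = 12
  pos 35: leaf 'H' → count = 13
Total leaves: 13

Answer: 13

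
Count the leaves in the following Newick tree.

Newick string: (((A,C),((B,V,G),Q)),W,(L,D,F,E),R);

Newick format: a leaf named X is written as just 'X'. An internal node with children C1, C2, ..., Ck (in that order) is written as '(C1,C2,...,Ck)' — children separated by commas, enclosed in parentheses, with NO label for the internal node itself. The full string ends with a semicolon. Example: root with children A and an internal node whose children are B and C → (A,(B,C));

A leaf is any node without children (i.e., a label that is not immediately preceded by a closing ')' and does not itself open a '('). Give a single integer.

Answer: 12

Derivation:
Newick: (((A,C),((B,V,G),Q)),W,(L,D,F,E),R);
Scan left-to-right; a leaf is any maximal label run not followed by '(':
  pos 3: leaf 'A' → count = 1
  pos 5: leaf 'C' → count = 2
  pos 10: leaf 'B' → count = 3
  pos 12: leaf 'V' → count = 4
  pos 14: leaf 'G' → count = 5
  pos 17: leaf 'Q' → count = 6
  pos 21: leaf 'W' → count = 7
  pos 24: leaf 'L' → count = 8
  pos 26: leaf 'D' → count = 9
  pos 28: leaf 'F' → count = 10
  pos 30: leaf 'E' → count = 11
  pos 33: leaf 'R' → count = 12
Total leaves: 12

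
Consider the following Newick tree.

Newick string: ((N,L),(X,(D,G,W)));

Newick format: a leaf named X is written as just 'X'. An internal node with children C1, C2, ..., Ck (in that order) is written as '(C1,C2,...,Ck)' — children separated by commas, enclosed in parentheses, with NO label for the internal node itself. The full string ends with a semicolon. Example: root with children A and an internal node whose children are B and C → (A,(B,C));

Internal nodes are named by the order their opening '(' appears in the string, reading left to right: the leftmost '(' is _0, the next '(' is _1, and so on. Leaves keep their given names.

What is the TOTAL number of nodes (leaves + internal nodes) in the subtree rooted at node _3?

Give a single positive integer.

Answer: 4

Derivation:
Newick: ((N,L),(X,(D,G,W)));
Locate _3: it is the '(' at position 10 (the 4th '(' reading left to right).
Query: subtree rooted at _3
_3: subtree_size = 1 + 3
  D: subtree_size = 1 + 0
  G: subtree_size = 1 + 0
  W: subtree_size = 1 + 0
Total subtree size of _3: 4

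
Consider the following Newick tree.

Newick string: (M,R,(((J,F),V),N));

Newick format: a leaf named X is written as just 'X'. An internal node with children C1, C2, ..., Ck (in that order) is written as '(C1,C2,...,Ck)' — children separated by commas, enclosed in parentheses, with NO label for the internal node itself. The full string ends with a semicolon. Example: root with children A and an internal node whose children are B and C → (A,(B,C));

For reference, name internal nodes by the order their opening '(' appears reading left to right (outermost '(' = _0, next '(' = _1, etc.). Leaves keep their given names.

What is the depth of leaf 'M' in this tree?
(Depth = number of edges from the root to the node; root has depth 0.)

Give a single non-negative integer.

Answer: 1

Derivation:
Newick: (M,R,(((J,F),V),N));
Naming internals by '(' encounter order: outermost '(' = _0, next = _1, ...
Query node: M
Path from root: _0 -> M
Depth of M: 1 (number of edges from root)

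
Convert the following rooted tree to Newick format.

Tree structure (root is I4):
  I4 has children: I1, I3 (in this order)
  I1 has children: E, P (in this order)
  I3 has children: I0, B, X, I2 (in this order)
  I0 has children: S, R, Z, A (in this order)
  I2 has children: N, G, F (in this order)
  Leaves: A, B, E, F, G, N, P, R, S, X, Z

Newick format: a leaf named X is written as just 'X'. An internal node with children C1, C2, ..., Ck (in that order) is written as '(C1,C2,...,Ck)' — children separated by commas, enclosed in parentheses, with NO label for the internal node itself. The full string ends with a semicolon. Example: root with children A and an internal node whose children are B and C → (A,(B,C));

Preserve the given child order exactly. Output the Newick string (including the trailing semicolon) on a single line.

Answer: ((E,P),((S,R,Z,A),B,X,(N,G,F)));

Derivation:
internal I4 with children ['I1', 'I3']
  internal I1 with children ['E', 'P']
    leaf 'E' → 'E'
    leaf 'P' → 'P'
  → '(E,P)'
  internal I3 with children ['I0', 'B', 'X', 'I2']
    internal I0 with children ['S', 'R', 'Z', 'A']
      leaf 'S' → 'S'
      leaf 'R' → 'R'
      leaf 'Z' → 'Z'
      leaf 'A' → 'A'
    → '(S,R,Z,A)'
    leaf 'B' → 'B'
    leaf 'X' → 'X'
    internal I2 with children ['N', 'G', 'F']
      leaf 'N' → 'N'
      leaf 'G' → 'G'
      leaf 'F' → 'F'
    → '(N,G,F)'
  → '((S,R,Z,A),B,X,(N,G,F))'
→ '((E,P),((S,R,Z,A),B,X,(N,G,F)))'
Final: ((E,P),((S,R,Z,A),B,X,(N,G,F)));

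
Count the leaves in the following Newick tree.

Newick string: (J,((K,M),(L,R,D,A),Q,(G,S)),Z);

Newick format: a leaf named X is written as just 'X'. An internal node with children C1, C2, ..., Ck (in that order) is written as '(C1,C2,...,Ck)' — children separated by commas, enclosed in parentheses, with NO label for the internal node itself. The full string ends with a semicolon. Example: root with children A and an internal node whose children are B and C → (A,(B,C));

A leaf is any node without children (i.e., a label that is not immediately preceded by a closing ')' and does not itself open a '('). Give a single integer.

Answer: 11

Derivation:
Newick: (J,((K,M),(L,R,D,A),Q,(G,S)),Z);
Scan left-to-right; a leaf is any maximal label run not followed by '(':
  pos 1: leaf 'J' → count = 1
  pos 5: leaf 'K' → count = 2
  pos 7: leaf 'M' → count = 3
  pos 11: leaf 'L' → count = 4
  pos 13: leaf 'R' → count = 5
  pos 15: leaf 'D' → count = 6
  pos 17: leaf 'A' → count = 7
  pos 20: leaf 'Q' → count = 8
  pos 23: leaf 'G' → count = 9
  pos 25: leaf 'S' → count = 10
  pos 29: leaf 'Z' → count = 11
Total leaves: 11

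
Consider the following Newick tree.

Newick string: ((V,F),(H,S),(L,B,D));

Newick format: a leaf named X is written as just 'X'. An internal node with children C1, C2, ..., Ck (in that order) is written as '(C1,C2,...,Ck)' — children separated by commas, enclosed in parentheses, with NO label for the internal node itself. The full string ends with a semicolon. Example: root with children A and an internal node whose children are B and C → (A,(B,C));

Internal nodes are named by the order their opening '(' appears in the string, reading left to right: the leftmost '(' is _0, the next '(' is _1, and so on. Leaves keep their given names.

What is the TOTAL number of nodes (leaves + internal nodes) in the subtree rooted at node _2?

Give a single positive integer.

Newick: ((V,F),(H,S),(L,B,D));
Locate _2: it is the '(' at position 7 (the 3rd '(' reading left to right).
Query: subtree rooted at _2
_2: subtree_size = 1 + 2
  H: subtree_size = 1 + 0
  S: subtree_size = 1 + 0
Total subtree size of _2: 3

Answer: 3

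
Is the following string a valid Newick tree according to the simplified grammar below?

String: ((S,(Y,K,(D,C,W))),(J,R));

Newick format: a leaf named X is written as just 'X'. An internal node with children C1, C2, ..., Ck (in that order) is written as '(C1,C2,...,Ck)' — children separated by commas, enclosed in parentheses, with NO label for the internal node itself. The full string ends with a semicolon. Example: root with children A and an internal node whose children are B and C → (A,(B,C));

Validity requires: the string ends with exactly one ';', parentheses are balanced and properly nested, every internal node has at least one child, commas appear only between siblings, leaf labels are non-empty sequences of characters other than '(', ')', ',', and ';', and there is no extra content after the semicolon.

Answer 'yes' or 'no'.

Input: ((S,(Y,K,(D,C,W))),(J,R));
Paren balance: 5 '(' vs 5 ')' OK
Ends with single ';': True
Full parse: OK
Valid: True

Answer: yes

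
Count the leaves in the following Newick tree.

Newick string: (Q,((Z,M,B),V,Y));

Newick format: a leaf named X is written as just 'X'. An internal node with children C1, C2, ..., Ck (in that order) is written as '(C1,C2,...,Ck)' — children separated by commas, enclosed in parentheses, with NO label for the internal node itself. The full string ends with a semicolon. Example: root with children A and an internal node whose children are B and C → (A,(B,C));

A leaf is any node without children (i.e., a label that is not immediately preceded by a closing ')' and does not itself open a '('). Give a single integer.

Newick: (Q,((Z,M,B),V,Y));
Scan left-to-right; a leaf is any maximal label run not followed by '(':
  pos 1: leaf 'Q' → count = 1
  pos 5: leaf 'Z' → count = 2
  pos 7: leaf 'M' → count = 3
  pos 9: leaf 'B' → count = 4
  pos 12: leaf 'V' → count = 5
  pos 14: leaf 'Y' → count = 6
Total leaves: 6

Answer: 6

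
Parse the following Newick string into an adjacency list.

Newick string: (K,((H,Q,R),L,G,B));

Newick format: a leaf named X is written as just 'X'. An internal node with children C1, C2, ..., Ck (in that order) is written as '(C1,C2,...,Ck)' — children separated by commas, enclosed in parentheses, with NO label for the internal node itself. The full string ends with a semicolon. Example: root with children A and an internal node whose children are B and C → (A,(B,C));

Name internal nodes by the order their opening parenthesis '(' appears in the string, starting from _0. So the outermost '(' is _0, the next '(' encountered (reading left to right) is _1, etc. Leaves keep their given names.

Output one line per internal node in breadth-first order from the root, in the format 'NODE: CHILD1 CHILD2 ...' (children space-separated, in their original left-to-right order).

Answer: _0: K _1
_1: _2 L G B
_2: H Q R

Derivation:
Input: (K,((H,Q,R),L,G,B));
Scanning left-to-right, naming '(' by encounter order:
  pos 0: '(' -> open internal node _0 (depth 1)
  pos 3: '(' -> open internal node _1 (depth 2)
  pos 4: '(' -> open internal node _2 (depth 3)
  pos 10: ')' -> close internal node _2 (now at depth 2)
  pos 17: ')' -> close internal node _1 (now at depth 1)
  pos 18: ')' -> close internal node _0 (now at depth 0)
Total internal nodes: 3
BFS adjacency from root:
  _0: K _1
  _1: _2 L G B
  _2: H Q R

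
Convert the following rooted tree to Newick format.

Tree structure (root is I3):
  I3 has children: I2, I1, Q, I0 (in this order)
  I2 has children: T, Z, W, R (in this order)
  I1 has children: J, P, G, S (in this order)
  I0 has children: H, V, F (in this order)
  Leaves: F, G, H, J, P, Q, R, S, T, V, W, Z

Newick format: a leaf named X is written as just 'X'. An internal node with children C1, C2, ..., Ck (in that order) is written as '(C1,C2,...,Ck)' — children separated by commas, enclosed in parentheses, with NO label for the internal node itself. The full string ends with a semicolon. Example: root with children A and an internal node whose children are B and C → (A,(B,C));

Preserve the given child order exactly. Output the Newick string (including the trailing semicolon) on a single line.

internal I3 with children ['I2', 'I1', 'Q', 'I0']
  internal I2 with children ['T', 'Z', 'W', 'R']
    leaf 'T' → 'T'
    leaf 'Z' → 'Z'
    leaf 'W' → 'W'
    leaf 'R' → 'R'
  → '(T,Z,W,R)'
  internal I1 with children ['J', 'P', 'G', 'S']
    leaf 'J' → 'J'
    leaf 'P' → 'P'
    leaf 'G' → 'G'
    leaf 'S' → 'S'
  → '(J,P,G,S)'
  leaf 'Q' → 'Q'
  internal I0 with children ['H', 'V', 'F']
    leaf 'H' → 'H'
    leaf 'V' → 'V'
    leaf 'F' → 'F'
  → '(H,V,F)'
→ '((T,Z,W,R),(J,P,G,S),Q,(H,V,F))'
Final: ((T,Z,W,R),(J,P,G,S),Q,(H,V,F));

Answer: ((T,Z,W,R),(J,P,G,S),Q,(H,V,F));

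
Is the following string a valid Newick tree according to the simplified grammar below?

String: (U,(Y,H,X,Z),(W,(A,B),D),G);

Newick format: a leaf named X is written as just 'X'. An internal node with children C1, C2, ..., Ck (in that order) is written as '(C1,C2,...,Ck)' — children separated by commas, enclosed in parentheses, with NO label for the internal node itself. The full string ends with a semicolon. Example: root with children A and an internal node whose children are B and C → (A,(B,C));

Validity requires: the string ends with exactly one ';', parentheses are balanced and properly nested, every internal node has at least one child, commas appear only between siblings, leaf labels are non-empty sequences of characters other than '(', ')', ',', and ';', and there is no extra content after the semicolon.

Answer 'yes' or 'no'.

Answer: yes

Derivation:
Input: (U,(Y,H,X,Z),(W,(A,B),D),G);
Paren balance: 4 '(' vs 4 ')' OK
Ends with single ';': True
Full parse: OK
Valid: True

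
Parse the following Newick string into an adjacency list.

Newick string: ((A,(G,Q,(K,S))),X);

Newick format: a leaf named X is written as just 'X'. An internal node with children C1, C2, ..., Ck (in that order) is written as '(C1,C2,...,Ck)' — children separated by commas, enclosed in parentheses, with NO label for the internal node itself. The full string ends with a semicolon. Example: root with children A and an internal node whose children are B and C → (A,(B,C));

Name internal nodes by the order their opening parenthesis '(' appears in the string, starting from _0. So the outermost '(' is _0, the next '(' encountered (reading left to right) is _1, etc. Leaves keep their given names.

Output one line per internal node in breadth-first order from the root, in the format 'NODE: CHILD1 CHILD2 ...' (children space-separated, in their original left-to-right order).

Input: ((A,(G,Q,(K,S))),X);
Scanning left-to-right, naming '(' by encounter order:
  pos 0: '(' -> open internal node _0 (depth 1)
  pos 1: '(' -> open internal node _1 (depth 2)
  pos 4: '(' -> open internal node _2 (depth 3)
  pos 9: '(' -> open internal node _3 (depth 4)
  pos 13: ')' -> close internal node _3 (now at depth 3)
  pos 14: ')' -> close internal node _2 (now at depth 2)
  pos 15: ')' -> close internal node _1 (now at depth 1)
  pos 18: ')' -> close internal node _0 (now at depth 0)
Total internal nodes: 4
BFS adjacency from root:
  _0: _1 X
  _1: A _2
  _2: G Q _3
  _3: K S

Answer: _0: _1 X
_1: A _2
_2: G Q _3
_3: K S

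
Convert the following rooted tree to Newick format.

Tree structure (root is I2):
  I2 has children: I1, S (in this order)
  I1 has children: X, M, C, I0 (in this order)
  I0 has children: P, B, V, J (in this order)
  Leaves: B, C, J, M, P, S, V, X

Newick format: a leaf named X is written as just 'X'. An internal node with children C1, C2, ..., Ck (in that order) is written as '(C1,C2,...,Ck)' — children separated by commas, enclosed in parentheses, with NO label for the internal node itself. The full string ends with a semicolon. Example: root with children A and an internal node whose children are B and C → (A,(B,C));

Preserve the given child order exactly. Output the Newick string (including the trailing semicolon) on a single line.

internal I2 with children ['I1', 'S']
  internal I1 with children ['X', 'M', 'C', 'I0']
    leaf 'X' → 'X'
    leaf 'M' → 'M'
    leaf 'C' → 'C'
    internal I0 with children ['P', 'B', 'V', 'J']
      leaf 'P' → 'P'
      leaf 'B' → 'B'
      leaf 'V' → 'V'
      leaf 'J' → 'J'
    → '(P,B,V,J)'
  → '(X,M,C,(P,B,V,J))'
  leaf 'S' → 'S'
→ '((X,M,C,(P,B,V,J)),S)'
Final: ((X,M,C,(P,B,V,J)),S);

Answer: ((X,M,C,(P,B,V,J)),S);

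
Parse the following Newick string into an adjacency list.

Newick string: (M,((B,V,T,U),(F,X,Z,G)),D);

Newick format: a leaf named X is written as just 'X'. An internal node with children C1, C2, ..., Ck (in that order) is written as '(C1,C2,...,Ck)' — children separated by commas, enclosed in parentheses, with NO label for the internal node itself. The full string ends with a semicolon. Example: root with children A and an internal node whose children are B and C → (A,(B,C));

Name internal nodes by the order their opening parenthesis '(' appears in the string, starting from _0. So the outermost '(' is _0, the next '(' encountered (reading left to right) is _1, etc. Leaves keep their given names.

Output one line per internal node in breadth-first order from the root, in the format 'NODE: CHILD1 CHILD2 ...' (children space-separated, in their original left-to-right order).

Answer: _0: M _1 D
_1: _2 _3
_2: B V T U
_3: F X Z G

Derivation:
Input: (M,((B,V,T,U),(F,X,Z,G)),D);
Scanning left-to-right, naming '(' by encounter order:
  pos 0: '(' -> open internal node _0 (depth 1)
  pos 3: '(' -> open internal node _1 (depth 2)
  pos 4: '(' -> open internal node _2 (depth 3)
  pos 12: ')' -> close internal node _2 (now at depth 2)
  pos 14: '(' -> open internal node _3 (depth 3)
  pos 22: ')' -> close internal node _3 (now at depth 2)
  pos 23: ')' -> close internal node _1 (now at depth 1)
  pos 26: ')' -> close internal node _0 (now at depth 0)
Total internal nodes: 4
BFS adjacency from root:
  _0: M _1 D
  _1: _2 _3
  _2: B V T U
  _3: F X Z G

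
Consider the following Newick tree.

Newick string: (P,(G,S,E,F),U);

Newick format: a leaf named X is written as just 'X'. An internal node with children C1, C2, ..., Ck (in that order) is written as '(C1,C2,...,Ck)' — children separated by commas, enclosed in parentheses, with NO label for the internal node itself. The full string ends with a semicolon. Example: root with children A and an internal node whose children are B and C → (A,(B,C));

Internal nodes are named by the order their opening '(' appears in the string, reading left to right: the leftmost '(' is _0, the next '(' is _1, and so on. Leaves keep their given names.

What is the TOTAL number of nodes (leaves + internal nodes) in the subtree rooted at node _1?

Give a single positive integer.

Answer: 5

Derivation:
Newick: (P,(G,S,E,F),U);
Locate _1: it is the '(' at position 3 (the 2nd '(' reading left to right).
Query: subtree rooted at _1
_1: subtree_size = 1 + 4
  G: subtree_size = 1 + 0
  S: subtree_size = 1 + 0
  E: subtree_size = 1 + 0
  F: subtree_size = 1 + 0
Total subtree size of _1: 5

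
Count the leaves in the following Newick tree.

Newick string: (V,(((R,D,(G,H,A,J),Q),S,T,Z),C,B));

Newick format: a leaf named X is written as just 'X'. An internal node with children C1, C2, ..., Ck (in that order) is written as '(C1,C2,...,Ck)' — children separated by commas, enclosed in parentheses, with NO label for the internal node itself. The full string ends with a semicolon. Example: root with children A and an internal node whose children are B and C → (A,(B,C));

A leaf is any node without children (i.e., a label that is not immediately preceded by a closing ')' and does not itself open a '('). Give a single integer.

Answer: 13

Derivation:
Newick: (V,(((R,D,(G,H,A,J),Q),S,T,Z),C,B));
Scan left-to-right; a leaf is any maximal label run not followed by '(':
  pos 1: leaf 'V' → count = 1
  pos 6: leaf 'R' → count = 2
  pos 8: leaf 'D' → count = 3
  pos 11: leaf 'G' → count = 4
  pos 13: leaf 'H' → count = 5
  pos 15: leaf 'A' → count = 6
  pos 17: leaf 'J' → count = 7
  pos 20: leaf 'Q' → count = 8
  pos 23: leaf 'S' → count = 9
  pos 25: leaf 'T' → count = 10
  pos 27: leaf 'Z' → count = 11
  pos 30: leaf 'C' → count = 12
  pos 32: leaf 'B' → count = 13
Total leaves: 13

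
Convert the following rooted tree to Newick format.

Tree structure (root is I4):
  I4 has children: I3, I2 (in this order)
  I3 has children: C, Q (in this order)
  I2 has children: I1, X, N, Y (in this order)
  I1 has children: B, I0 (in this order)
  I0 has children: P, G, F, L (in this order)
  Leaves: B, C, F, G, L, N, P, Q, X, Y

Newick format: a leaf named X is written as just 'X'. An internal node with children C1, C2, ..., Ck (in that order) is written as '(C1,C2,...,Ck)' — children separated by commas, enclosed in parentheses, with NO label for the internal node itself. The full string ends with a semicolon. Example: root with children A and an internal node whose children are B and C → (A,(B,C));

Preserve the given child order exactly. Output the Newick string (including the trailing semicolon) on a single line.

internal I4 with children ['I3', 'I2']
  internal I3 with children ['C', 'Q']
    leaf 'C' → 'C'
    leaf 'Q' → 'Q'
  → '(C,Q)'
  internal I2 with children ['I1', 'X', 'N', 'Y']
    internal I1 with children ['B', 'I0']
      leaf 'B' → 'B'
      internal I0 with children ['P', 'G', 'F', 'L']
        leaf 'P' → 'P'
        leaf 'G' → 'G'
        leaf 'F' → 'F'
        leaf 'L' → 'L'
      → '(P,G,F,L)'
    → '(B,(P,G,F,L))'
    leaf 'X' → 'X'
    leaf 'N' → 'N'
    leaf 'Y' → 'Y'
  → '((B,(P,G,F,L)),X,N,Y)'
→ '((C,Q),((B,(P,G,F,L)),X,N,Y))'
Final: ((C,Q),((B,(P,G,F,L)),X,N,Y));

Answer: ((C,Q),((B,(P,G,F,L)),X,N,Y));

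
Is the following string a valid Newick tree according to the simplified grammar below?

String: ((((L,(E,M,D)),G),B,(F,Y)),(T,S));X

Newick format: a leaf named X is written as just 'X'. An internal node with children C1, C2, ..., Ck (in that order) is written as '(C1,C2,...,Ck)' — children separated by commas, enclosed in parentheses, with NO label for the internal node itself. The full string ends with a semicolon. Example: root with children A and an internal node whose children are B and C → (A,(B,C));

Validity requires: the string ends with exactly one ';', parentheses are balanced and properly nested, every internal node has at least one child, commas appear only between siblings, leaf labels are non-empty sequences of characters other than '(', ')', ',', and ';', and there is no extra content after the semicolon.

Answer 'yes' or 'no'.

Input: ((((L,(E,M,D)),G),B,(F,Y)),(T,S));X
Paren balance: 7 '(' vs 7 ')' OK
Ends with single ';': False
Full parse: FAILS (must end with ;)
Valid: False

Answer: no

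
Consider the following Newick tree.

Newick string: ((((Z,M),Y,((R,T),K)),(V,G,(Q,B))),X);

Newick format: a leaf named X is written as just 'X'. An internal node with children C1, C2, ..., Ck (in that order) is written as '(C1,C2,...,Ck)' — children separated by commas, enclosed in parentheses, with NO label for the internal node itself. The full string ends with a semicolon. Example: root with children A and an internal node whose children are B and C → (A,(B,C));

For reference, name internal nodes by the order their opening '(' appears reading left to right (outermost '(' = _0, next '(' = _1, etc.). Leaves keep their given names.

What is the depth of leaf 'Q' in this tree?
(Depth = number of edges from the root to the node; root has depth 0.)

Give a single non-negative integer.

Answer: 4

Derivation:
Newick: ((((Z,M),Y,((R,T),K)),(V,G,(Q,B))),X);
Naming internals by '(' encounter order: outermost '(' = _0, next = _1, ...
Query node: Q
Path from root: _0 -> _1 -> _6 -> _7 -> Q
Depth of Q: 4 (number of edges from root)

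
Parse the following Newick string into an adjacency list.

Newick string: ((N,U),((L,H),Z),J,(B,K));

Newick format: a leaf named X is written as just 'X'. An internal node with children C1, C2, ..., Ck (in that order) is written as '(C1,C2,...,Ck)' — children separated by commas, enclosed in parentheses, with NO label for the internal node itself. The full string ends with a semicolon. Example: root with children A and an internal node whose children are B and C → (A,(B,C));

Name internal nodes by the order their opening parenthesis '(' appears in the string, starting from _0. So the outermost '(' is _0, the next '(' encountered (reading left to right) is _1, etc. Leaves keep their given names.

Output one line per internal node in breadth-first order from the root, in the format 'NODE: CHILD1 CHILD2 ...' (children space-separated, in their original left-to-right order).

Input: ((N,U),((L,H),Z),J,(B,K));
Scanning left-to-right, naming '(' by encounter order:
  pos 0: '(' -> open internal node _0 (depth 1)
  pos 1: '(' -> open internal node _1 (depth 2)
  pos 5: ')' -> close internal node _1 (now at depth 1)
  pos 7: '(' -> open internal node _2 (depth 2)
  pos 8: '(' -> open internal node _3 (depth 3)
  pos 12: ')' -> close internal node _3 (now at depth 2)
  pos 15: ')' -> close internal node _2 (now at depth 1)
  pos 19: '(' -> open internal node _4 (depth 2)
  pos 23: ')' -> close internal node _4 (now at depth 1)
  pos 24: ')' -> close internal node _0 (now at depth 0)
Total internal nodes: 5
BFS adjacency from root:
  _0: _1 _2 J _4
  _1: N U
  _2: _3 Z
  _4: B K
  _3: L H

Answer: _0: _1 _2 J _4
_1: N U
_2: _3 Z
_4: B K
_3: L H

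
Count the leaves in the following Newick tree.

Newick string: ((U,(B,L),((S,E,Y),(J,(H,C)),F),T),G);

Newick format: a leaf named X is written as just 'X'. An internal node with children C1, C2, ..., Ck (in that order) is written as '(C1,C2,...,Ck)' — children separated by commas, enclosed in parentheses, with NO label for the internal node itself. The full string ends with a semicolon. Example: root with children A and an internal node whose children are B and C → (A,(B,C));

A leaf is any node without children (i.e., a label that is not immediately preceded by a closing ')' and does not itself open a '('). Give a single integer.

Answer: 12

Derivation:
Newick: ((U,(B,L),((S,E,Y),(J,(H,C)),F),T),G);
Scan left-to-right; a leaf is any maximal label run not followed by '(':
  pos 2: leaf 'U' → count = 1
  pos 5: leaf 'B' → count = 2
  pos 7: leaf 'L' → count = 3
  pos 12: leaf 'S' → count = 4
  pos 14: leaf 'E' → count = 5
  pos 16: leaf 'Y' → count = 6
  pos 20: leaf 'J' → count = 7
  pos 23: leaf 'H' → count = 8
  pos 25: leaf 'C' → count = 9
  pos 29: leaf 'F' → count = 10
  pos 32: leaf 'T' → count = 11
  pos 35: leaf 'G' → count = 12
Total leaves: 12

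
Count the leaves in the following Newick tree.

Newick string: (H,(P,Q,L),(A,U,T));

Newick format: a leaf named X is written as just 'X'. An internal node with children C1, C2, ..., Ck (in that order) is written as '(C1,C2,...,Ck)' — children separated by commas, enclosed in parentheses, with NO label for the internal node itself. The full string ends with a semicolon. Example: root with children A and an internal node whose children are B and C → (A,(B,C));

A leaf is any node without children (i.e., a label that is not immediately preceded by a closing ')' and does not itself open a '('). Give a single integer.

Answer: 7

Derivation:
Newick: (H,(P,Q,L),(A,U,T));
Scan left-to-right; a leaf is any maximal label run not followed by '(':
  pos 1: leaf 'H' → count = 1
  pos 4: leaf 'P' → count = 2
  pos 6: leaf 'Q' → count = 3
  pos 8: leaf 'L' → count = 4
  pos 12: leaf 'A' → count = 5
  pos 14: leaf 'U' → count = 6
  pos 16: leaf 'T' → count = 7
Total leaves: 7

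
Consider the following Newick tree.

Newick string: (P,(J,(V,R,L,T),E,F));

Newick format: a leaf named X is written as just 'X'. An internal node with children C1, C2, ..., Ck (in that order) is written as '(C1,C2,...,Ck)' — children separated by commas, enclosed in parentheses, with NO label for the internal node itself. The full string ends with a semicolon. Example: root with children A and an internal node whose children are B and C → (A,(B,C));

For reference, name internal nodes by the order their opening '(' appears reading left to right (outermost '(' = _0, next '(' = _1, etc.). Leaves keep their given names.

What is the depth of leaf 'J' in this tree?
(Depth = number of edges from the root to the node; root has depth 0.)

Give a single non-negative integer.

Answer: 2

Derivation:
Newick: (P,(J,(V,R,L,T),E,F));
Naming internals by '(' encounter order: outermost '(' = _0, next = _1, ...
Query node: J
Path from root: _0 -> _1 -> J
Depth of J: 2 (number of edges from root)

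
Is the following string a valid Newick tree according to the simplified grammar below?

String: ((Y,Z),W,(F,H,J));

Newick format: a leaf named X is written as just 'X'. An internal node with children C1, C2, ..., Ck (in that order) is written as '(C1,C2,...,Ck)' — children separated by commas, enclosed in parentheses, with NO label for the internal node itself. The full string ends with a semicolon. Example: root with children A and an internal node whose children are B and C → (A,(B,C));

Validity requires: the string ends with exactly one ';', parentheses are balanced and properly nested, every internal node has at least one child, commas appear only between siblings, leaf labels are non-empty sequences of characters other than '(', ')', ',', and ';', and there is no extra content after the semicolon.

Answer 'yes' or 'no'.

Answer: yes

Derivation:
Input: ((Y,Z),W,(F,H,J));
Paren balance: 3 '(' vs 3 ')' OK
Ends with single ';': True
Full parse: OK
Valid: True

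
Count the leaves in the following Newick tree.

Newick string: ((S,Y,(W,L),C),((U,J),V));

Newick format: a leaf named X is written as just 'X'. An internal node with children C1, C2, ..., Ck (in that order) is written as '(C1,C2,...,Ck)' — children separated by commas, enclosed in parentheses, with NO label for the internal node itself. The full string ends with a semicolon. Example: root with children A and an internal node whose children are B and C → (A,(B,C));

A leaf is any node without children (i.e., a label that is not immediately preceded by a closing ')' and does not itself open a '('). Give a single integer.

Answer: 8

Derivation:
Newick: ((S,Y,(W,L),C),((U,J),V));
Scan left-to-right; a leaf is any maximal label run not followed by '(':
  pos 2: leaf 'S' → count = 1
  pos 4: leaf 'Y' → count = 2
  pos 7: leaf 'W' → count = 3
  pos 9: leaf 'L' → count = 4
  pos 12: leaf 'C' → count = 5
  pos 17: leaf 'U' → count = 6
  pos 19: leaf 'J' → count = 7
  pos 22: leaf 'V' → count = 8
Total leaves: 8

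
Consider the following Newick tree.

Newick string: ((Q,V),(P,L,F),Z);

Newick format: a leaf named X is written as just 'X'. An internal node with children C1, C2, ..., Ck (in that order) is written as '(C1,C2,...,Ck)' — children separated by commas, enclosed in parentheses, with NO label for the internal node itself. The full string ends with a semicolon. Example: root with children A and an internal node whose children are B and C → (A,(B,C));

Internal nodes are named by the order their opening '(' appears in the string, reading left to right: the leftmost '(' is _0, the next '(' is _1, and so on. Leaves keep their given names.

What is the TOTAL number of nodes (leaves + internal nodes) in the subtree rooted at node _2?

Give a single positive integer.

Answer: 4

Derivation:
Newick: ((Q,V),(P,L,F),Z);
Locate _2: it is the '(' at position 7 (the 3rd '(' reading left to right).
Query: subtree rooted at _2
_2: subtree_size = 1 + 3
  P: subtree_size = 1 + 0
  L: subtree_size = 1 + 0
  F: subtree_size = 1 + 0
Total subtree size of _2: 4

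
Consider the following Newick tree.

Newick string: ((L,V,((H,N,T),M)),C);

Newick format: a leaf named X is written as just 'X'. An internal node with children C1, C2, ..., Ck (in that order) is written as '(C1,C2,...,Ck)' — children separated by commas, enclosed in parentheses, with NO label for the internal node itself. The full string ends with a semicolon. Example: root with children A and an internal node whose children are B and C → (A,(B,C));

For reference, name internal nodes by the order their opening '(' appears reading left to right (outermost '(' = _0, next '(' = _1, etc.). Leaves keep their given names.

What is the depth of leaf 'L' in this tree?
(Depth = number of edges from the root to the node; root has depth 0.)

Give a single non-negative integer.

Newick: ((L,V,((H,N,T),M)),C);
Naming internals by '(' encounter order: outermost '(' = _0, next = _1, ...
Query node: L
Path from root: _0 -> _1 -> L
Depth of L: 2 (number of edges from root)

Answer: 2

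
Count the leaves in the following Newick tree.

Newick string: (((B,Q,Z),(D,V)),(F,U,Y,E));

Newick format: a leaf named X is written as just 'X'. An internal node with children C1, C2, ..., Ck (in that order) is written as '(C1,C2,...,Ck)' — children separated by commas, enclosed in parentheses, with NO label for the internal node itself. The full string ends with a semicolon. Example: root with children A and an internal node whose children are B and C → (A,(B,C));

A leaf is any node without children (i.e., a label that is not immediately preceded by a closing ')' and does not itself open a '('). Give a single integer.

Answer: 9

Derivation:
Newick: (((B,Q,Z),(D,V)),(F,U,Y,E));
Scan left-to-right; a leaf is any maximal label run not followed by '(':
  pos 3: leaf 'B' → count = 1
  pos 5: leaf 'Q' → count = 2
  pos 7: leaf 'Z' → count = 3
  pos 11: leaf 'D' → count = 4
  pos 13: leaf 'V' → count = 5
  pos 18: leaf 'F' → count = 6
  pos 20: leaf 'U' → count = 7
  pos 22: leaf 'Y' → count = 8
  pos 24: leaf 'E' → count = 9
Total leaves: 9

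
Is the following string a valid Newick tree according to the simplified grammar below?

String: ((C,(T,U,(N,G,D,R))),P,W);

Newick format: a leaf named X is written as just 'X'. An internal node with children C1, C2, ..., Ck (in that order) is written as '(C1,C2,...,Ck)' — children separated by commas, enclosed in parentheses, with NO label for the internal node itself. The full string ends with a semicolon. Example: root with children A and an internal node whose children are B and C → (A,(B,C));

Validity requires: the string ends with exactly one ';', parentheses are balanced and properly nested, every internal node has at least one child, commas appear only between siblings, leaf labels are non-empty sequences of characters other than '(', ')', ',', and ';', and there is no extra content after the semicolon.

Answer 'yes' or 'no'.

Answer: yes

Derivation:
Input: ((C,(T,U,(N,G,D,R))),P,W);
Paren balance: 4 '(' vs 4 ')' OK
Ends with single ';': True
Full parse: OK
Valid: True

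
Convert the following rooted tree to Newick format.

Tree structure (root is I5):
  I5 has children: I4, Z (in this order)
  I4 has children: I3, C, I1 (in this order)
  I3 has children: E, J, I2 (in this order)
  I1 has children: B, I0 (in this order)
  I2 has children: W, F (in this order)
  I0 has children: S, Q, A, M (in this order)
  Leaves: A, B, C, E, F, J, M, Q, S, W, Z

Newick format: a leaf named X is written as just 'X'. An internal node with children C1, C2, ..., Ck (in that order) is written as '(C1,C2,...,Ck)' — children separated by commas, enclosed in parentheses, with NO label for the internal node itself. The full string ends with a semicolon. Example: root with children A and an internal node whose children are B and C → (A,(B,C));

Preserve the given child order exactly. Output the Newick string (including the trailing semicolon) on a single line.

Answer: (((E,J,(W,F)),C,(B,(S,Q,A,M))),Z);

Derivation:
internal I5 with children ['I4', 'Z']
  internal I4 with children ['I3', 'C', 'I1']
    internal I3 with children ['E', 'J', 'I2']
      leaf 'E' → 'E'
      leaf 'J' → 'J'
      internal I2 with children ['W', 'F']
        leaf 'W' → 'W'
        leaf 'F' → 'F'
      → '(W,F)'
    → '(E,J,(W,F))'
    leaf 'C' → 'C'
    internal I1 with children ['B', 'I0']
      leaf 'B' → 'B'
      internal I0 with children ['S', 'Q', 'A', 'M']
        leaf 'S' → 'S'
        leaf 'Q' → 'Q'
        leaf 'A' → 'A'
        leaf 'M' → 'M'
      → '(S,Q,A,M)'
    → '(B,(S,Q,A,M))'
  → '((E,J,(W,F)),C,(B,(S,Q,A,M)))'
  leaf 'Z' → 'Z'
→ '(((E,J,(W,F)),C,(B,(S,Q,A,M))),Z)'
Final: (((E,J,(W,F)),C,(B,(S,Q,A,M))),Z);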